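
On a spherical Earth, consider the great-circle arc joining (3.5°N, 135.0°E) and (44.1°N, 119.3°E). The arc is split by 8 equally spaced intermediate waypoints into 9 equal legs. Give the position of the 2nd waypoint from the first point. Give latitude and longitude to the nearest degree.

≈ (13°N, 132°E)

Write both endpoints as unit vectors p₁, p₂ with components (cos φ cos λ, cos φ sin λ, sin φ).
The central angle between the endpoints is δ = arccos(p₁·p₂) ≈ 0.749 rad (42.9°).
Interpolate at f = 2/9 with slerp weights a = sin((1−f)δ)/sin δ ≈ 0.808, b = sin(fδ)/sin δ ≈ 0.243.
p = a·p₁ + b·p₂ ≈ (-0.656, 0.723, 0.219); φ = arcsin(p_z) ≈ 12.63°, λ = atan2(p_y, p_x) ≈ 132.22°.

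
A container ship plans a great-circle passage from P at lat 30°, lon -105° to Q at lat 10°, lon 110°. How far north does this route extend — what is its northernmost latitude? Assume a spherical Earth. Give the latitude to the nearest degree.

The great circle lies in the plane with unit normal n̂ = (p₁ × p₂)/|p₁ × p₂|.
Here n̂_z ≈ -0.618; the vertex latitude is φ_max = arccos|n̂_z| ≈ 51.8°.
Check via Clairaut: cos φ_max = |cos φ₁| · sin C = cos(30.0°)·sin(45.6°) ≈ 0.618, again giving ≈ 51.8°.

≈ 52°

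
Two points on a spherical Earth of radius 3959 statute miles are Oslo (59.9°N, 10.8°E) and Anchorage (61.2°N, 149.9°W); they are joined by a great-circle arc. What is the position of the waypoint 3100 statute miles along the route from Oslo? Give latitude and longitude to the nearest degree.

Convert each endpoint to a unit vector on the sphere (x = cos φ cos λ, y = cos φ sin λ, z = sin φ).
The central angle between the endpoints is δ = arccos(p₁·p₂) ≈ 1.012 rad (58.0°). The total great-circle distance is δ·R ≈ 1.012 × 3959 ≈ 4007 mi, so the target fraction is f = 3100/4007 ≈ 0.774.
Interpolate at f ≈ 0.774 with slerp weights a = sin((1−f)δ)/sin δ ≈ 0.268, b = sin(fδ)/sin δ ≈ 0.832.
p = a·p₁ + b·p₂ ≈ (-0.215, -0.176, 0.961); φ = arcsin(p_z) ≈ 73.88°, λ = atan2(p_y, p_x) ≈ -140.70°.

≈ 74°N, 141°W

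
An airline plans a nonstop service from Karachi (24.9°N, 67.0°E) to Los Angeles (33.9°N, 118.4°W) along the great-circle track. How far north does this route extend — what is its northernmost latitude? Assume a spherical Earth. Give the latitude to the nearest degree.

≈ 85°N

The great circle lies in the plane with unit normal n̂ = (p₁ × p₂)/|p₁ × p₂|.
Here n̂_z ≈ +0.083; the vertex latitude is φ_max = arccos|n̂_z| ≈ 85.3°.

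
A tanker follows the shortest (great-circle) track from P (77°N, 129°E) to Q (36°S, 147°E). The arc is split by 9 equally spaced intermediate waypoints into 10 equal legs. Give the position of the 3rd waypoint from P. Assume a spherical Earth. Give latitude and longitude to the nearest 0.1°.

Write both endpoints as unit vectors p₁, p₂ with components (cos φ cos λ, cos φ sin λ, sin φ).
The central angle between the endpoints is δ = arccos(p₁·p₂) ≈ 1.982 rad (113.6°).
Interpolate at f = 3/10 with slerp weights a = sin((1−f)δ)/sin δ ≈ 1.073, b = sin(fδ)/sin δ ≈ 0.611.
p = a·p₁ + b·p₂ ≈ (-0.566, 0.457, 0.686); φ = arcsin(p_z) ≈ 43.31°, λ = atan2(p_y, p_x) ≈ 141.12°.

≈ (43.3°N, 141.1°E)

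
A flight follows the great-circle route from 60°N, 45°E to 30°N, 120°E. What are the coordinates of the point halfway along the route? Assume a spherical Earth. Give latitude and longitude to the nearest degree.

Write both endpoints as unit vectors p₁, p₂ with components (cos φ cos λ, cos φ sin λ, sin φ).
The central angle between the endpoints is δ = arccos(p₁·p₂) ≈ 0.994 rad (57.0°).
Interpolate at f = 1/2 with slerp weights a = sin((1−f)δ)/sin δ ≈ 0.569, b = sin(fδ)/sin δ ≈ 0.569.
p = a·p₁ + b·p₂ ≈ (-0.045, 0.628, 0.777); φ = arcsin(p_z) ≈ 50.99°, λ = atan2(p_y, p_x) ≈ 94.12°.

≈ 51°N, 94°E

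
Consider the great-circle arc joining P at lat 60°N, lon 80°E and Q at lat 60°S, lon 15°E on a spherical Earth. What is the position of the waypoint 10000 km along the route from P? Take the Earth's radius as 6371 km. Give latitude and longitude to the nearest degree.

≈ lat 24°S, lon 40°E

Convert each endpoint to a unit vector on the sphere (x = cos φ cos λ, y = cos φ sin λ, z = sin φ).
The central angle between the endpoints is δ = arccos(p₁·p₂) ≈ 2.271 rad (130.1°). The total great-circle distance is δ·R ≈ 2.271 × 6371 ≈ 14468 km, so the target fraction is f = 10000/14468 ≈ 0.691.
Interpolate at f ≈ 0.691 with slerp weights a = sin((1−f)δ)/sin δ ≈ 0.844, b = sin(fδ)/sin δ ≈ 1.308.
p = a·p₁ + b·p₂ ≈ (0.705, 0.585, -0.402); φ = arcsin(p_z) ≈ -23.69°, λ = atan2(p_y, p_x) ≈ 39.68°.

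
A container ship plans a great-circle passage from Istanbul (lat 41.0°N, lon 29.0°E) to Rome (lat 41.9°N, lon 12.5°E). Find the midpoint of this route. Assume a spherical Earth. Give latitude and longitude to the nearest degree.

Write both endpoints as unit vectors p₁, p₂ with components (cos φ cos λ, cos φ sin λ, sin φ).
The central angle between the endpoints is δ = arccos(p₁·p₂) ≈ 0.216 rad (12.4°).
Interpolate at f = 1/2 with slerp weights a = sin((1−f)δ)/sin δ ≈ 0.503, b = sin(fδ)/sin δ ≈ 0.503.
p = a·p₁ + b·p₂ ≈ (0.697, 0.265, 0.666); φ = arcsin(p_z) ≈ 41.75°, λ = atan2(p_y, p_x) ≈ 20.81°.

≈ lat 42°N, lon 21°E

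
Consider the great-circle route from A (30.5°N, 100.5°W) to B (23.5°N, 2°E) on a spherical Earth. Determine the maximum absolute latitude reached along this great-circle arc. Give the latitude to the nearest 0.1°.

The great circle lies in the plane with unit normal n̂ = (p₁ × p₂)/|p₁ × p₂|.
Here n̂_z ≈ +0.772; the vertex latitude is φ_max = arccos|n̂_z| ≈ 39.5°.

≈ 39.5°N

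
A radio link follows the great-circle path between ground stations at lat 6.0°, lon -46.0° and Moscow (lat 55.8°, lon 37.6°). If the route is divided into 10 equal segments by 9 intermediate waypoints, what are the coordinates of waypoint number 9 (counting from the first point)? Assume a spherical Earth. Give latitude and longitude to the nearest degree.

≈ lat 55°, lon 23°

Write both endpoints as unit vectors p₁, p₂ with components (cos φ cos λ, cos φ sin λ, sin φ).
The central angle between the endpoints is δ = arccos(p₁·p₂) ≈ 1.421 rad (81.4°).
Interpolate at f = 9/10 with slerp weights a = sin((1−f)δ)/sin δ ≈ 0.143, b = sin(fδ)/sin δ ≈ 0.969.
p = a·p₁ + b·p₂ ≈ (0.530, 0.230, 0.816); φ = arcsin(p_z) ≈ 54.69°, λ = atan2(p_y, p_x) ≈ 23.42°.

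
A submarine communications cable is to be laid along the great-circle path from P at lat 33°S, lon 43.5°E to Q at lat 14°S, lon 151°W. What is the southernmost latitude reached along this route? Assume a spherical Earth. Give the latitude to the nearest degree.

≈ 74°S

The great circle lies in the plane with unit normal n̂ = (p₁ × p₂)/|p₁ × p₂|.
Here n̂_z ≈ +0.270; the vertex latitude is φ_max = arccos|n̂_z| ≈ 74.3°.
Check via Clairaut: cos φ_max = |cos φ₁| · sin C = cos(33.0°)·sin(161.2°) ≈ 0.270, again giving ≈ 74.3°.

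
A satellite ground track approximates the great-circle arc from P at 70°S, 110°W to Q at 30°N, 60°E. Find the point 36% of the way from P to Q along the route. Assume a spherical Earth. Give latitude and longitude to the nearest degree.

≈ 59°S, 50°E

Write both endpoints as unit vectors p₁, p₂ with components (cos φ cos λ, cos φ sin λ, sin φ).
The central angle between the endpoints is δ = arccos(p₁·p₂) ≈ 2.436 rad (139.6°).
Interpolate at f = 0.36 with slerp weights a = sin((1−f)δ)/sin δ ≈ 1.543, b = sin(fδ)/sin δ ≈ 1.186.
p = a·p₁ + b·p₂ ≈ (0.333, 0.394, -0.857); φ = arcsin(p_z) ≈ -58.94°, λ = atan2(p_y, p_x) ≈ 49.77°.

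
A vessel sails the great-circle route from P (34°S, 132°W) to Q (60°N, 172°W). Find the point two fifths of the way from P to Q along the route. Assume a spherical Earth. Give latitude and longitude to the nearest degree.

≈ (4°N, 144°W)

Convert each endpoint to a unit vector on the sphere (x = cos φ cos λ, y = cos φ sin λ, z = sin φ).
The central angle between the endpoints is δ = arccos(p₁·p₂) ≈ 1.738 rad (99.6°).
Interpolate at f = 2/5 with slerp weights a = sin((1−f)δ)/sin δ ≈ 0.876, b = sin(fδ)/sin δ ≈ 0.650.
p = a·p₁ + b·p₂ ≈ (-0.808, -0.585, 0.073); φ = arcsin(p_z) ≈ 4.17°, λ = atan2(p_y, p_x) ≈ -144.09°.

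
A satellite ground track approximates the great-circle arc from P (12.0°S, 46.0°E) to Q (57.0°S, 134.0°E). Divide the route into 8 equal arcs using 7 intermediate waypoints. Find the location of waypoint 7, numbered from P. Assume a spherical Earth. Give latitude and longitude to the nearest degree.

≈ (57°S, 116°E)

Convert each endpoint to a unit vector on the sphere (x = cos φ cos λ, y = cos φ sin λ, z = sin φ).
The central angle between the endpoints is δ = arccos(p₁·p₂) ≈ 1.377 rad (78.9°).
Interpolate at f = 7/8 with slerp weights a = sin((1−f)δ)/sin δ ≈ 0.175, b = sin(fδ)/sin δ ≈ 0.952.
p = a·p₁ + b·p₂ ≈ (-0.241, 0.496, -0.834); φ = arcsin(p_z) ≈ -56.55°, λ = atan2(p_y, p_x) ≈ 115.97°.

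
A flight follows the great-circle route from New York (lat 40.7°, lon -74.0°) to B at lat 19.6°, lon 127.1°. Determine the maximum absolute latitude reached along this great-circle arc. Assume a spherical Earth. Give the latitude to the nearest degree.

The great circle lies in the plane with unit normal n̂ = (p₁ × p₂)/|p₁ × p₂|.
Here n̂_z ≈ -0.288; the vertex latitude is φ_max = arccos|n̂_z| ≈ 73.3°.
Check via Clairaut: cos φ_max = |cos φ₁| · sin C = cos(40.7°)·sin(22.3°) ≈ 0.288, again giving ≈ 73.3°.

≈ 73°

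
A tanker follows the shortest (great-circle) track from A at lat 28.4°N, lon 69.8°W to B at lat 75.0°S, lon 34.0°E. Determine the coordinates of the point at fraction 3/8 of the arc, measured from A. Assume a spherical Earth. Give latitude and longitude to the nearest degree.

≈ lat 15°S, lon 57°W

From cos δ = sin φ₁ sin φ₂ + cos φ₁ cos φ₂ cos Δλ, the central angle is δ ≈ 2.110 rad (120.9°).
Interpolate at f = 3/8 with slerp weights a = sin((1−f)δ)/sin δ ≈ 1.129, b = sin(fδ)/sin δ ≈ 0.829.
p = a·p₁ + b·p₂ ≈ (0.521, -0.812, -0.264); φ = arcsin(p_z) ≈ -15.30°, λ = atan2(p_y, p_x) ≈ -57.32°.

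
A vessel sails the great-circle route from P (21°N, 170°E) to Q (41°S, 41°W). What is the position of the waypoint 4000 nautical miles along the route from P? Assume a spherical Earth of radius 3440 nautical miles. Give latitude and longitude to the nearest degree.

Convert each endpoint to a unit vector on the sphere (x = cos φ cos λ, y = cos φ sin λ, z = sin φ).
The central angle between the endpoints is δ = arccos(p₁·p₂) ≈ 2.566 rad (147.0°). The total great-circle distance is δ·R ≈ 2.566 × 3440 ≈ 8828 nmi, so the target fraction is f = 4000/8828 ≈ 0.453.
Interpolate at f ≈ 0.453 with slerp weights a = sin((1−f)δ)/sin δ ≈ 1.812, b = sin(fδ)/sin δ ≈ 1.687.
p = a·p₁ + b·p₂ ≈ (-0.705, -0.542, -0.457); φ = arcsin(p_z) ≈ -27.22°, λ = atan2(p_y, p_x) ≈ -142.48°.

≈ (27°S, 142°W)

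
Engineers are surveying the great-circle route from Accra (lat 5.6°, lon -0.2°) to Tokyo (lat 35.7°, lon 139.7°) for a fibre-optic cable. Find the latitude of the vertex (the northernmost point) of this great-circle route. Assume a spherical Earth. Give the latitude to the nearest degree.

≈ 51°

The great circle lies in the plane with unit normal n̂ = (p₁ × p₂)/|p₁ × p₂|.
Here n̂_z ≈ +0.629; the vertex latitude is φ_max = arccos|n̂_z| ≈ 51.0°.
Check via Clairaut: cos φ_max = |cos φ₁| · sin C = cos(5.6°)·sin(39.2°) ≈ 0.629, again giving ≈ 51.0°.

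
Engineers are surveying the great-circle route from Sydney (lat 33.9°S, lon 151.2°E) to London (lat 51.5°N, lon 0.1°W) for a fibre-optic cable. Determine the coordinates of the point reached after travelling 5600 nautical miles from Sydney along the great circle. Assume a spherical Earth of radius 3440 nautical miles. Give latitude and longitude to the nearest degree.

≈ lat 41°N, lon 91°E

From cos δ = sin φ₁ sin φ₂ + cos φ₁ cos φ₂ cos Δλ, the central angle is δ ≈ 2.668 rad (152.8°). The total great-circle distance is δ·R ≈ 2.668 × 3440 ≈ 9176 nmi, so the target fraction is f = 5600/9176 ≈ 0.610.
Interpolate at f ≈ 0.610 with slerp weights a = sin((1−f)δ)/sin δ ≈ 1.889, b = sin(fδ)/sin δ ≈ 2.187.
p = a·p₁ + b·p₂ ≈ (-0.012, 0.753, 0.658); φ = arcsin(p_z) ≈ 41.16°, λ = atan2(p_y, p_x) ≈ 90.94°.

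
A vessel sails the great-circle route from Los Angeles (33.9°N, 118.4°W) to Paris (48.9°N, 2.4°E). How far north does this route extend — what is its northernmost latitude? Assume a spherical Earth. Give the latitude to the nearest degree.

≈ 62°N

The great circle lies in the plane with unit normal n̂ = (p₁ × p₂)/|p₁ × p₂|.
Here n̂_z ≈ +0.473; the vertex latitude is φ_max = arccos|n̂_z| ≈ 61.7°.
Check via Clairaut: cos φ_max = |cos φ₁| · sin C = cos(33.9°)·sin(34.8°) ≈ 0.473, again giving ≈ 61.7°.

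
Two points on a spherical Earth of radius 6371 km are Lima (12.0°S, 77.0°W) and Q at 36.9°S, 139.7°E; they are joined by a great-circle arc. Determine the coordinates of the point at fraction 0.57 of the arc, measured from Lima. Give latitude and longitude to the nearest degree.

Convert each endpoint to a unit vector on the sphere (x = cos φ cos λ, y = cos φ sin λ, z = sin φ).
The central angle between the endpoints is δ = arccos(p₁·p₂) ≈ 2.097 rad (120.2°).
Interpolate at f = 0.57 with slerp weights a = sin((1−f)δ)/sin δ ≈ 0.907, b = sin(fδ)/sin δ ≈ 1.076.
p = a·p₁ + b·p₂ ≈ (-0.457, -0.308, -0.835); φ = arcsin(p_z) ≈ -56.58°, λ = atan2(p_y, p_x) ≈ -145.99°.

≈ 57°S, 146°W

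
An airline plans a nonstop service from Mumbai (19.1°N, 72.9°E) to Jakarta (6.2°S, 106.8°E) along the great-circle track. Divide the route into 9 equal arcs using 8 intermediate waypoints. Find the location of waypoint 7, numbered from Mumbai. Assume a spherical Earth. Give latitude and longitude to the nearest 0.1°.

≈ 0.4°S, 99.5°E

Convert each endpoint to a unit vector on the sphere (x = cos φ cos λ, y = cos φ sin λ, z = sin φ).
The central angle between the endpoints is δ = arccos(p₁·p₂) ≈ 0.731 rad (41.9°).
Interpolate at f = 7/9 with slerp weights a = sin((1−f)δ)/sin δ ≈ 0.242, b = sin(fδ)/sin δ ≈ 0.806.
p = a·p₁ + b·p₂ ≈ (-0.164, 0.986, -0.008); φ = arcsin(p_z) ≈ -0.45°, λ = atan2(p_y, p_x) ≈ 99.46°.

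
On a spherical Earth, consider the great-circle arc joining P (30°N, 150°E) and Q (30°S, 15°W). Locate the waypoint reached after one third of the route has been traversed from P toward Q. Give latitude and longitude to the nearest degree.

Write both endpoints as unit vectors p₁, p₂ with components (cos φ cos λ, cos φ sin λ, sin φ).
The central angle between the endpoints is δ = arccos(p₁·p₂) ≈ 2.915 rad (167.0°).
Interpolate at f = 1/3 with slerp weights a = sin((1−f)δ)/sin δ ≈ 4.146, b = sin(fδ)/sin δ ≈ 3.676.
p = a·p₁ + b·p₂ ≈ (-0.034, 0.971, 0.235); φ = arcsin(p_z) ≈ 13.59°, λ = atan2(p_y, p_x) ≈ 92.03°.

≈ (14°N, 92°E)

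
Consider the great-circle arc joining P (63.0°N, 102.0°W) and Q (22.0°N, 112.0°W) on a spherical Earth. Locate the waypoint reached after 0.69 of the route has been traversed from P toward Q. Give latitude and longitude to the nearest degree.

From cos δ = sin φ₁ sin φ₂ + cos φ₁ cos φ₂ cos Δλ, the central angle is δ ≈ 0.725 rad (41.6°).
Interpolate at f = 0.69 with slerp weights a = sin((1−f)δ)/sin δ ≈ 0.336, b = sin(fδ)/sin δ ≈ 0.723.
p = a·p₁ + b·p₂ ≈ (-0.283, -0.771, 0.570); φ = arcsin(p_z) ≈ 34.78°, λ = atan2(p_y, p_x) ≈ -110.15°.

≈ (35°N, 110°W)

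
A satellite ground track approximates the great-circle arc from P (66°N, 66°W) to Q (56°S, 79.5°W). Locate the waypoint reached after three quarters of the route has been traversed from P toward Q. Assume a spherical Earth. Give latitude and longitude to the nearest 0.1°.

≈ (25.5°S, 75.9°W)

Write both endpoints as unit vectors p₁, p₂ with components (cos φ cos λ, cos φ sin λ, sin φ).
The central angle between the endpoints is δ = arccos(p₁·p₂) ≈ 2.137 rad (122.4°).
Interpolate at f = 3/4 with slerp weights a = sin((1−f)δ)/sin δ ≈ 0.603, b = sin(fδ)/sin δ ≈ 1.184.
p = a·p₁ + b·p₂ ≈ (0.220, -0.875, -0.431); φ = arcsin(p_z) ≈ -25.51°, λ = atan2(p_y, p_x) ≈ -75.86°.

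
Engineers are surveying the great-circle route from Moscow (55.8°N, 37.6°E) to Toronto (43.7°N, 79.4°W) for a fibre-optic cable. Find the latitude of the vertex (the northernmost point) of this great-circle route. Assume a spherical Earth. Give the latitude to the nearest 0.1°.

≈ 66.9°N

The great circle lies in the plane with unit normal n̂ = (p₁ × p₂)/|p₁ × p₂|.
Here n̂_z ≈ -0.393; the vertex latitude is φ_max = arccos|n̂_z| ≈ 66.9°.
Check via Clairaut: cos φ_max = |cos φ₁| · sin C = cos(55.8°)·sin(44.3°) ≈ 0.393, again giving ≈ 66.9°.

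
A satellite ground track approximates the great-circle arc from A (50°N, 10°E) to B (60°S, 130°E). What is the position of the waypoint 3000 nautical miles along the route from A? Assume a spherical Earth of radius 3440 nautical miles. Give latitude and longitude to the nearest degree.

Write both endpoints as unit vectors p₁, p₂ with components (cos φ cos λ, cos φ sin λ, sin φ).
The central angle between the endpoints is δ = arccos(p₁·p₂) ≈ 2.539 rad (145.5°). The total great-circle distance is δ·R ≈ 2.539 × 3440 ≈ 8736 nmi, so the target fraction is f = 3000/8736 ≈ 0.343.
Interpolate at f ≈ 0.343 with slerp weights a = sin((1−f)δ)/sin δ ≈ 1.757, b = sin(fδ)/sin δ ≈ 1.352.
p = a·p₁ + b·p₂ ≈ (0.678, 0.714, 0.175); φ = arcsin(p_z) ≈ 10.11°, λ = atan2(p_y, p_x) ≈ 46.48°.

≈ (10°N, 46°E)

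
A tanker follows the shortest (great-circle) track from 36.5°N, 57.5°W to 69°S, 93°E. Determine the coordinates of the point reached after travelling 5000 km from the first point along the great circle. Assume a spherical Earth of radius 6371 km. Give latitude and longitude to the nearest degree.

≈ 7°S, 45°W

From cos δ = sin φ₁ sin φ₂ + cos φ₁ cos φ₂ cos Δλ, the central angle is δ ≈ 2.508 rad (143.7°). The total great-circle distance is δ·R ≈ 2.508 × 6371 ≈ 15980 km, so the target fraction is f = 5000/15980 ≈ 0.313.
Interpolate at f ≈ 0.313 with slerp weights a = sin((1−f)δ)/sin δ ≈ 1.670, b = sin(fδ)/sin δ ≈ 1.194.
p = a·p₁ + b·p₂ ≈ (0.699, -0.705, -0.121); φ = arcsin(p_z) ≈ -6.97°, λ = atan2(p_y, p_x) ≈ -45.24°.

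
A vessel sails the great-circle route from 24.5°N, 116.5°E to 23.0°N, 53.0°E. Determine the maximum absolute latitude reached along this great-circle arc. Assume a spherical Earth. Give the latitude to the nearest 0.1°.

The great circle lies in the plane with unit normal n̂ = (p₁ × p₂)/|p₁ × p₂|.
Here n̂_z ≈ -0.888; the vertex latitude is φ_max = arccos|n̂_z| ≈ 27.4°.
Check via Clairaut: cos φ_max = |cos φ₁| · sin C = cos(24.5°)·sin(77.3°) ≈ 0.888, again giving ≈ 27.4°.

≈ 27.4°N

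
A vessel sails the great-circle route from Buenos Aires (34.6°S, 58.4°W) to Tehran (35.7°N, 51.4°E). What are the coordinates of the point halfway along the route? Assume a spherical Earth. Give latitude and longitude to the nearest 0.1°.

Write both endpoints as unit vectors p₁, p₂ with components (cos φ cos λ, cos φ sin λ, sin φ).
The central angle between the endpoints is δ = arccos(p₁·p₂) ≈ 2.163 rad (123.9°).
Interpolate at f = 1/2 with slerp weights a = sin((1−f)δ)/sin δ ≈ 1.063, b = sin(fδ)/sin δ ≈ 1.063.
p = a·p₁ + b·p₂ ≈ (0.997, -0.071, 0.017); φ = arcsin(p_z) ≈ 0.96°, λ = atan2(p_y, p_x) ≈ -4.05°.

≈ 1.0°N, 4.1°W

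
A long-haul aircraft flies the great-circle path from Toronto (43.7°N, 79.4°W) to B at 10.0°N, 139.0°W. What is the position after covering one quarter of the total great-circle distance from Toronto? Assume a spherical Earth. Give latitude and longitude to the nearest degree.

≈ 38°N, 98°W

Convert each endpoint to a unit vector on the sphere (x = cos φ cos λ, y = cos φ sin λ, z = sin φ).
The central angle between the endpoints is δ = arccos(p₁·p₂) ≈ 1.070 rad (61.3°).
Interpolate at f = 1/4 with slerp weights a = sin((1−f)δ)/sin δ ≈ 0.820, b = sin(fδ)/sin δ ≈ 0.301.
p = a·p₁ + b·p₂ ≈ (-0.115, -0.777, 0.619); φ = arcsin(p_z) ≈ 38.22°, λ = atan2(p_y, p_x) ≈ -98.41°.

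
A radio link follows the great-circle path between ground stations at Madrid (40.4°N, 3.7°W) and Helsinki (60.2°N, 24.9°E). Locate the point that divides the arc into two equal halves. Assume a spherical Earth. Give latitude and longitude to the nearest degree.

≈ (51°N, 8°E)

Convert each endpoint to a unit vector on the sphere (x = cos φ cos λ, y = cos φ sin λ, z = sin φ).
The central angle between the endpoints is δ = arccos(p₁·p₂) ≈ 0.463 rad (26.5°).
Interpolate at f = 1/2 with slerp weights a = sin((1−f)δ)/sin δ ≈ 0.514, b = sin(fδ)/sin δ ≈ 0.514.
p = a·p₁ + b·p₂ ≈ (0.622, 0.082, 0.779); φ = arcsin(p_z) ≈ 51.14°, λ = atan2(p_y, p_x) ≈ 7.53°.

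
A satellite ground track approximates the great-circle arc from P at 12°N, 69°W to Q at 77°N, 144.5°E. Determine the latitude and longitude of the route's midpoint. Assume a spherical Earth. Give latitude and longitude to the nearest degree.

≈ 56°N, 78°W

Write both endpoints as unit vectors p₁, p₂ with components (cos φ cos λ, cos φ sin λ, sin φ).
The central angle between the endpoints is δ = arccos(p₁·p₂) ≈ 1.552 rad (88.9°).
Interpolate at f = 1/2 with slerp weights a = sin((1−f)δ)/sin δ ≈ 0.700, b = sin(fδ)/sin δ ≈ 0.700.
p = a·p₁ + b·p₂ ≈ (0.117, -0.548, 0.828); φ = arcsin(p_z) ≈ 55.91°, λ = atan2(p_y, p_x) ≈ -77.93°.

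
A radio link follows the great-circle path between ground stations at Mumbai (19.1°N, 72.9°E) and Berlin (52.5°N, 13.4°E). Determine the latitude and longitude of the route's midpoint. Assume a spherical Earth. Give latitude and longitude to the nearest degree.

≈ 40°N, 50°E

Write both endpoints as unit vectors p₁, p₂ with components (cos φ cos λ, cos φ sin λ, sin φ).
The central angle between the endpoints is δ = arccos(p₁·p₂) ≈ 0.987 rad (56.5°).
Interpolate at f = 1/2 with slerp weights a = sin((1−f)δ)/sin δ ≈ 0.568, b = sin(fδ)/sin δ ≈ 0.568.
p = a·p₁ + b·p₂ ≈ (0.494, 0.593, 0.636); φ = arcsin(p_z) ≈ 39.50°, λ = atan2(p_y, p_x) ≈ 50.20°.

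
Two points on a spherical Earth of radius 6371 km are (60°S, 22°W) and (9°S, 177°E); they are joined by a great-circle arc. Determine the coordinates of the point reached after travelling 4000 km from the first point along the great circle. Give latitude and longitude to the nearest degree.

Convert each endpoint to a unit vector on the sphere (x = cos φ cos λ, y = cos φ sin λ, z = sin φ).
The central angle between the endpoints is δ = arccos(p₁·p₂) ≈ 1.909 rad (109.4°). The total great-circle distance is δ·R ≈ 1.909 × 6371 ≈ 12160 km, so the target fraction is f = 4000/12160 ≈ 0.329.
Interpolate at f ≈ 0.329 with slerp weights a = sin((1−f)δ)/sin δ ≈ 1.016, b = sin(fδ)/sin δ ≈ 0.623.
p = a·p₁ + b·p₂ ≈ (-0.143, -0.158, -0.977); φ = arcsin(p_z) ≈ -77.68°, λ = atan2(p_y, p_x) ≈ -132.18°.

≈ (78°S, 132°W)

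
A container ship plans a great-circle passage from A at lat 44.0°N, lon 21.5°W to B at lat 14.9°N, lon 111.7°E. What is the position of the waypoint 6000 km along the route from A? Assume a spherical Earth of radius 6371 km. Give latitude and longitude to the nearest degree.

≈ lat 53°N, lon 64°E

Write both endpoints as unit vectors p₁, p₂ with components (cos φ cos λ, cos φ sin λ, sin φ).
The central angle between the endpoints is δ = arccos(p₁·p₂) ≈ 1.873 rad (107.3°). The total great-circle distance is δ·R ≈ 1.873 × 6371 ≈ 11930 km, so the target fraction is f = 6000/11930 ≈ 0.503.
Interpolate at f ≈ 0.503 with slerp weights a = sin((1−f)δ)/sin δ ≈ 0.840, b = sin(fδ)/sin δ ≈ 0.847.
p = a·p₁ + b·p₂ ≈ (0.260, 0.539, 0.801); φ = arcsin(p_z) ≈ 53.26°, λ = atan2(p_y, p_x) ≈ 64.27°.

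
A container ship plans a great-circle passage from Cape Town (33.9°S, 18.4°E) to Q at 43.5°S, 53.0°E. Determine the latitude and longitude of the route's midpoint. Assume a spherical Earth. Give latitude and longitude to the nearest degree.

Convert each endpoint to a unit vector on the sphere (x = cos φ cos λ, y = cos φ sin λ, z = sin φ).
The central angle between the endpoints is δ = arccos(p₁·p₂) ≈ 0.496 rad (28.4°).
Interpolate at f = 1/2 with slerp weights a = sin((1−f)δ)/sin δ ≈ 0.516, b = sin(fδ)/sin δ ≈ 0.516.
p = a·p₁ + b·p₂ ≈ (0.631, 0.434, -0.643); φ = arcsin(p_z) ≈ -39.99°, λ = atan2(p_y, p_x) ≈ 34.50°.

≈ 40°S, 34°E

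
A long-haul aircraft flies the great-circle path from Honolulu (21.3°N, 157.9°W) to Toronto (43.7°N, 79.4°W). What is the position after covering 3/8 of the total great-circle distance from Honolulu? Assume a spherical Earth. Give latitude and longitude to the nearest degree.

≈ (36°N, 134°W)

Convert each endpoint to a unit vector on the sphere (x = cos φ cos λ, y = cos φ sin λ, z = sin φ).
The central angle between the endpoints is δ = arccos(p₁·p₂) ≈ 1.175 rad (67.3°).
Interpolate at f = 3/8 with slerp weights a = sin((1−f)δ)/sin δ ≈ 0.726, b = sin(fδ)/sin δ ≈ 0.462.
p = a·p₁ + b·p₂ ≈ (-0.566, -0.583, 0.583); φ = arcsin(p_z) ≈ 35.68°, λ = atan2(p_y, p_x) ≈ -134.12°.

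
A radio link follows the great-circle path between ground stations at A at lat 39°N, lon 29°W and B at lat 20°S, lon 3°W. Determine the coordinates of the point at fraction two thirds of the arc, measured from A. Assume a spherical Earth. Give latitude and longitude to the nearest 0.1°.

≈ lat 0.2°S, lon 10.9°W

Write both endpoints as unit vectors p₁, p₂ with components (cos φ cos λ, cos φ sin λ, sin φ).
The central angle between the endpoints is δ = arccos(p₁·p₂) ≈ 1.114 rad (63.8°).
Interpolate at f = 2/3 with slerp weights a = sin((1−f)δ)/sin δ ≈ 0.404, b = sin(fδ)/sin δ ≈ 0.754.
p = a·p₁ + b·p₂ ≈ (0.982, -0.189, -0.003); φ = arcsin(p_z) ≈ -0.19°, λ = atan2(p_y, p_x) ≈ -10.92°.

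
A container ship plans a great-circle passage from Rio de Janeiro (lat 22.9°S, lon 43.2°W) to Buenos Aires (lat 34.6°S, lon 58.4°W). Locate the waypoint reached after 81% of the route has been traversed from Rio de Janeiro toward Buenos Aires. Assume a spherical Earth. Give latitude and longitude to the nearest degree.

≈ lat 33°S, lon 55°W

From cos δ = sin φ₁ sin φ₂ + cos φ₁ cos φ₂ cos Δλ, the central angle is δ ≈ 0.309 rad (17.7°).
Interpolate at f = 0.81 with slerp weights a = sin((1−f)δ)/sin δ ≈ 0.193, b = sin(fδ)/sin δ ≈ 0.814.
p = a·p₁ + b·p₂ ≈ (0.481, -0.693, -0.538); φ = arcsin(p_z) ≈ -32.52°, λ = atan2(p_y, p_x) ≈ -55.23°.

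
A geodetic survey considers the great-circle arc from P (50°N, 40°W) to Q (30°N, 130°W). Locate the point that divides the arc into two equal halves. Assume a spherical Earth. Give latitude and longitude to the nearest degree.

≈ (50°N, 93°W)

Convert each endpoint to a unit vector on the sphere (x = cos φ cos λ, y = cos φ sin λ, z = sin φ).
The central angle between the endpoints is δ = arccos(p₁·p₂) ≈ 1.178 rad (67.5°).
Interpolate at f = 1/2 with slerp weights a = sin((1−f)δ)/sin δ ≈ 0.601, b = sin(fδ)/sin δ ≈ 0.601.
p = a·p₁ + b·p₂ ≈ (-0.039, -0.647, 0.761); φ = arcsin(p_z) ≈ 49.57°, λ = atan2(p_y, p_x) ≈ -93.42°.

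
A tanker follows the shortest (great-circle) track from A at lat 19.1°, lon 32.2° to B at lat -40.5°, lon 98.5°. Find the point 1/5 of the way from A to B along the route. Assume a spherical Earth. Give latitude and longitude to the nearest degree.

≈ lat 7°, lon 44°

Convert each endpoint to a unit vector on the sphere (x = cos φ cos λ, y = cos φ sin λ, z = sin φ).
The central angle between the endpoints is δ = arccos(p₁·p₂) ≈ 1.494 rad (85.6°).
Interpolate at f = 1/5 with slerp weights a = sin((1−f)δ)/sin δ ≈ 0.933, b = sin(fδ)/sin δ ≈ 0.295.
p = a·p₁ + b·p₂ ≈ (0.713, 0.692, 0.114); φ = arcsin(p_z) ≈ 6.52°, λ = atan2(p_y, p_x) ≈ 44.14°.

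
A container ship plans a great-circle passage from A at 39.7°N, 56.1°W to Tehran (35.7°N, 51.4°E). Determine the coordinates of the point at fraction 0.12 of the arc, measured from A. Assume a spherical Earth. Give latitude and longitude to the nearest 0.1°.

≈ 45.1°N, 45.5°W

The haversine formula gives a central angle δ ≈ 1.385 rad (79.3°) between the endpoints.
Interpolate at f = 0.12 with slerp weights a = sin((1−f)δ)/sin δ ≈ 0.955, b = sin(fδ)/sin δ ≈ 0.168.
p = a·p₁ + b·p₂ ≈ (0.495, -0.503, 0.708); φ = arcsin(p_z) ≈ 45.10°, λ = atan2(p_y, p_x) ≈ -45.46°.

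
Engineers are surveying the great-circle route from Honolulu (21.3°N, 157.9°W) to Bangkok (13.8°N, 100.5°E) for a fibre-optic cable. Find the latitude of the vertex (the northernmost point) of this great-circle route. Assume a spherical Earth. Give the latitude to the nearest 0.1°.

≈ 27.1°N

The great circle lies in the plane with unit normal n̂ = (p₁ × p₂)/|p₁ × p₂|.
Here n̂_z ≈ -0.890; the vertex latitude is φ_max = arccos|n̂_z| ≈ 27.1°.
Check via Clairaut: cos φ_max = |cos φ₁| · sin C = cos(21.3°)·sin(72.9°) ≈ 0.890, again giving ≈ 27.1°.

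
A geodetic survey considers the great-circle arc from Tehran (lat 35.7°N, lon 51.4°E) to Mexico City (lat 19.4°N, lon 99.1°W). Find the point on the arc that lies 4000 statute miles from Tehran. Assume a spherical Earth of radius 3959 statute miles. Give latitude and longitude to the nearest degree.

From cos δ = sin φ₁ sin φ₂ + cos φ₁ cos φ₂ cos Δλ, the central angle is δ ≈ 2.063 rad (118.2°). The total great-circle distance is δ·R ≈ 2.063 × 3959 ≈ 8169 mi, so the target fraction is f = 4000/8169 ≈ 0.490.
Interpolate at f ≈ 0.490 with slerp weights a = sin((1−f)δ)/sin δ ≈ 0.986, b = sin(fδ)/sin δ ≈ 0.961.
p = a·p₁ + b·p₂ ≈ (0.356, -0.269, 0.895); φ = arcsin(p_z) ≈ 63.47°, λ = atan2(p_y, p_x) ≈ -37.11°.

≈ lat 63°N, lon 37°W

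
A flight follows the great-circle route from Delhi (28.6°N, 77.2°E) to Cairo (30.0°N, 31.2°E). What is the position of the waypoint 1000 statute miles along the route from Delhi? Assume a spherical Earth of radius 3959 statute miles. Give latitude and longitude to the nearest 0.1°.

The haversine formula gives a central angle δ ≈ 0.696 rad (39.9°) between the endpoints. The total great-circle distance is δ·R ≈ 0.696 × 3959 ≈ 2755 mi, so the target fraction is f = 1000/2755 ≈ 0.363.
Interpolate at f ≈ 0.363 with slerp weights a = sin((1−f)δ)/sin δ ≈ 0.669, b = sin(fδ)/sin δ ≈ 0.390.
p = a·p₁ + b·p₂ ≈ (0.419, 0.748, 0.515); φ = arcsin(p_z) ≈ 31.01°, λ = atan2(p_y, p_x) ≈ 60.74°.

≈ 31.0°N, 60.7°E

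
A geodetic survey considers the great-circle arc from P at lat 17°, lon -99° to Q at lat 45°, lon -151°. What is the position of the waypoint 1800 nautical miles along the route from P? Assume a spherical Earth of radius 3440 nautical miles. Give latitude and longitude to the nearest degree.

≈ lat 36°, lon -125°

Write both endpoints as unit vectors p₁, p₂ with components (cos φ cos λ, cos φ sin λ, sin φ).
The central angle between the endpoints is δ = arccos(p₁·p₂) ≈ 0.898 rad (51.5°). The total great-circle distance is δ·R ≈ 0.898 × 3440 ≈ 3090 nmi, so the target fraction is f = 1800/3090 ≈ 0.583.
Interpolate at f ≈ 0.583 with slerp weights a = sin((1−f)δ)/sin δ ≈ 0.468, b = sin(fδ)/sin δ ≈ 0.639.
p = a·p₁ + b·p₂ ≈ (-0.465, -0.661, 0.589); φ = arcsin(p_z) ≈ 36.06°, λ = atan2(p_y, p_x) ≈ -125.13°.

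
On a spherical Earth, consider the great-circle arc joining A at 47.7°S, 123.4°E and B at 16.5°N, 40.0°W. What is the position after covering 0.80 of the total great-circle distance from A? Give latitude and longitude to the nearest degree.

≈ 11°S, 30°W

Write both endpoints as unit vectors p₁, p₂ with components (cos φ cos λ, cos φ sin λ, sin φ).
The central angle between the endpoints is δ = arccos(p₁·p₂) ≈ 2.547 rad (145.9°).
Interpolate at f = 0.80 with slerp weights a = sin((1−f)δ)/sin δ ≈ 0.871, b = sin(fδ)/sin δ ≈ 1.594.
p = a·p₁ + b·p₂ ≈ (0.849, -0.493, -0.191); φ = arcsin(p_z) ≈ -11.02°, λ = atan2(p_y, p_x) ≈ -30.18°.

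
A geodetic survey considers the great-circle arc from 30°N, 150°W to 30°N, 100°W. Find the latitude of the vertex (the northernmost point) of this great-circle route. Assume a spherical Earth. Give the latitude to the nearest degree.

≈ 32°N

The great circle lies in the plane with unit normal n̂ = (p₁ × p₂)/|p₁ × p₂|.
Here n̂_z ≈ +0.843; the vertex latitude is φ_max = arccos|n̂_z| ≈ 32.5°.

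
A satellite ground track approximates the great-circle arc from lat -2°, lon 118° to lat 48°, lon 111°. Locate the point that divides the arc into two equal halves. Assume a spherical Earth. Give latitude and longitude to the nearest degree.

≈ lat 23°, lon 115°

Write both endpoints as unit vectors p₁, p₂ with components (cos φ cos λ, cos φ sin λ, sin φ).
The central angle between the endpoints is δ = arccos(p₁·p₂) ≈ 0.879 rad (50.4°).
Interpolate at f = 1/2 with slerp weights a = sin((1−f)δ)/sin δ ≈ 0.553, b = sin(fδ)/sin δ ≈ 0.553.
p = a·p₁ + b·p₂ ≈ (-0.392, 0.833, 0.391); φ = arcsin(p_z) ≈ 23.04°, λ = atan2(p_y, p_x) ≈ 115.19°.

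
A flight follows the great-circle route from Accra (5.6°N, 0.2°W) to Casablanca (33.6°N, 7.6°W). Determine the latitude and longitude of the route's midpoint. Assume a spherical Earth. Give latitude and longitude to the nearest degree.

≈ 20°N, 4°W

Write both endpoints as unit vectors p₁, p₂ with components (cos φ cos λ, cos φ sin λ, sin φ).
The central angle between the endpoints is δ = arccos(p₁·p₂) ≈ 0.503 rad (28.8°).
Interpolate at f = 1/2 with slerp weights a = sin((1−f)δ)/sin δ ≈ 0.516, b = sin(fδ)/sin δ ≈ 0.516.
p = a·p₁ + b·p₂ ≈ (0.940, -0.059, 0.336); φ = arcsin(p_z) ≈ 19.64°, λ = atan2(p_y, p_x) ≈ -3.57°.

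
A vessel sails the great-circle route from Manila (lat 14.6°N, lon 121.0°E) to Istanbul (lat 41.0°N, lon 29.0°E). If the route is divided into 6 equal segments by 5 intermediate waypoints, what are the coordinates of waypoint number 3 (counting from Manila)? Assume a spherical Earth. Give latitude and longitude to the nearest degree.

≈ lat 37°N, lon 82°E

Convert each endpoint to a unit vector on the sphere (x = cos φ cos λ, y = cos φ sin λ, z = sin φ).
The central angle between the endpoints is δ = arccos(p₁·p₂) ≈ 1.430 rad (82.0°).
Interpolate at f = 3/6 with slerp weights a = sin((1−f)δ)/sin δ ≈ 0.662, b = sin(fδ)/sin δ ≈ 0.662.
p = a·p₁ + b·p₂ ≈ (0.107, 0.792, 0.601); φ = arcsin(p_z) ≈ 36.97°, λ = atan2(p_y, p_x) ≈ 82.30°.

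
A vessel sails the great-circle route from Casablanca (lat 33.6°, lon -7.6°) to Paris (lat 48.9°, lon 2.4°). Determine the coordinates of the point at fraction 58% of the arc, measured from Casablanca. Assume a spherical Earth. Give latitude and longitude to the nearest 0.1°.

From cos δ = sin φ₁ sin φ₂ + cos φ₁ cos φ₂ cos Δλ, the central angle is δ ≈ 0.297 rad (17.0°).
Interpolate at f = 0.58 with slerp weights a = sin((1−f)δ)/sin δ ≈ 0.425, b = sin(fδ)/sin δ ≈ 0.586.
p = a·p₁ + b·p₂ ≈ (0.736, -0.031, 0.677); φ = arcsin(p_z) ≈ 42.58°, λ = atan2(p_y, p_x) ≈ -2.39°.

≈ lat 42.6°, lon -2.4°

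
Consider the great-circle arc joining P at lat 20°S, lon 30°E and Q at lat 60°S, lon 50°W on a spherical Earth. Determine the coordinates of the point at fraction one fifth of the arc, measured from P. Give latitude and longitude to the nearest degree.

≈ lat 31°S, lon 22°E

Convert each endpoint to a unit vector on the sphere (x = cos φ cos λ, y = cos φ sin λ, z = sin φ).
The central angle between the endpoints is δ = arccos(p₁·p₂) ≈ 1.183 rad (67.8°).
Interpolate at f = 1/5 with slerp weights a = sin((1−f)δ)/sin δ ≈ 0.876, b = sin(fδ)/sin δ ≈ 0.253.
p = a·p₁ + b·p₂ ≈ (0.795, 0.315, -0.519); φ = arcsin(p_z) ≈ -31.27°, λ = atan2(p_y, p_x) ≈ 21.61°.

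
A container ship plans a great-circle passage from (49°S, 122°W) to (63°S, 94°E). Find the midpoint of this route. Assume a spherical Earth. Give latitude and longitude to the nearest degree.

≈ (77°S, 165°W)

Convert each endpoint to a unit vector on the sphere (x = cos φ cos λ, y = cos φ sin λ, z = sin φ).
The central angle between the endpoints is δ = arccos(p₁·p₂) ≈ 1.125 rad (64.4°).
Interpolate at f = 1/2 with slerp weights a = sin((1−f)δ)/sin δ ≈ 0.591, b = sin(fδ)/sin δ ≈ 0.591.
p = a·p₁ + b·p₂ ≈ (-0.224, -0.061, -0.973); φ = arcsin(p_z) ≈ -76.56°, λ = atan2(p_y, p_x) ≈ -164.74°.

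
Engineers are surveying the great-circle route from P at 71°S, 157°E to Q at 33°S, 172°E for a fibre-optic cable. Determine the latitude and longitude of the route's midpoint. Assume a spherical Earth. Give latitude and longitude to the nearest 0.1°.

≈ 52.2°S, 167.8°E

Write both endpoints as unit vectors p₁, p₂ with components (cos φ cos λ, cos φ sin λ, sin φ).
The central angle between the endpoints is δ = arccos(p₁·p₂) ≈ 0.678 rad (38.9°).
Interpolate at f = 1/2 with slerp weights a = sin((1−f)δ)/sin δ ≈ 0.530, b = sin(fδ)/sin δ ≈ 0.530.
p = a·p₁ + b·p₂ ≈ (-0.599, 0.129, -0.790); φ = arcsin(p_z) ≈ -52.19°, λ = atan2(p_y, p_x) ≈ 167.82°.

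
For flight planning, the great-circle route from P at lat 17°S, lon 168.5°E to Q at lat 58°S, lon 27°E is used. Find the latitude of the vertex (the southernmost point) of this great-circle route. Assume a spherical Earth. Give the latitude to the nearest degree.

≈ 71°S

The great circle lies in the plane with unit normal n̂ = (p₁ × p₂)/|p₁ × p₂|.
Here n̂_z ≈ -0.319; the vertex latitude is φ_max = arccos|n̂_z| ≈ 71.4°.
Check via Clairaut: cos φ_max = |cos φ₁| · sin C = cos(17.0°)·sin(160.5°) ≈ 0.319, again giving ≈ 71.4°.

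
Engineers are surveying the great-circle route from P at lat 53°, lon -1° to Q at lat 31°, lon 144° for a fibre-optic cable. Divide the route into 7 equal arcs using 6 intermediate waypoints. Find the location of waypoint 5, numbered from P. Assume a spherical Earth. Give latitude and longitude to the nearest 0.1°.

≈ lat 54.6°, lon 128.9°

Convert each endpoint to a unit vector on the sphere (x = cos φ cos λ, y = cos φ sin λ, z = sin φ).
The central angle between the endpoints is δ = arccos(p₁·p₂) ≈ 1.582 rad (90.6°).
Interpolate at f = 5/7 with slerp weights a = sin((1−f)δ)/sin δ ≈ 0.437, b = sin(fδ)/sin δ ≈ 0.904.
p = a·p₁ + b·p₂ ≈ (-0.364, 0.451, 0.815); φ = arcsin(p_z) ≈ 54.56°, λ = atan2(p_y, p_x) ≈ 128.93°.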